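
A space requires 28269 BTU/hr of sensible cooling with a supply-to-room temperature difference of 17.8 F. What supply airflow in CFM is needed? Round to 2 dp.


CFM = 28269 / (1.08 * 17.8) = 1470.51

1470.51 CFM


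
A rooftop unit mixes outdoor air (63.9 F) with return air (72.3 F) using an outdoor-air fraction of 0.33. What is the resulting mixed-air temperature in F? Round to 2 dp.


T_mix = 0.33*63.9 + 0.67*72.3 = 69.53 F

69.53 F


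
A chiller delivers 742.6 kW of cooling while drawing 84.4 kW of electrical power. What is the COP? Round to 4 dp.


COP = 742.6 / 84.4 = 8.7986

8.7986


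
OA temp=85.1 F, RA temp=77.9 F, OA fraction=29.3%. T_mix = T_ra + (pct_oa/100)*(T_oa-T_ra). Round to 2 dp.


T_mix = 77.9 + (29.3/100)*(85.1-77.9) = 80.01 F

80.01 F


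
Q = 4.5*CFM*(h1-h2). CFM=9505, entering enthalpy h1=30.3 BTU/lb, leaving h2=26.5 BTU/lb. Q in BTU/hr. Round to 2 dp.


Q = 4.5 * 9505 * (30.3 - 26.5) = 162535.50 BTU/hr

162535.50 BTU/hr


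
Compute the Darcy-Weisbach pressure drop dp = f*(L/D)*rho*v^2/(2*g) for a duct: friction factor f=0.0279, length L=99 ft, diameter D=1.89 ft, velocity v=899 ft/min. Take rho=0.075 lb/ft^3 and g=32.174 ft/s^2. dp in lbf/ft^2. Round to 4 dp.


v_fps = 899/60 = 14.9833 ft/s
dp = 0.0279*(99/1.89)*0.075*14.9833^2/(2*32.174) = 0.3824 lbf/ft^2

0.3824 lbf/ft^2


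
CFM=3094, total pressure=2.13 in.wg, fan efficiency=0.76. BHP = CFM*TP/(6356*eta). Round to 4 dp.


BHP = 3094 * 2.13 / (6356 * 0.76) = 1.3643 hp

1.3643 hp


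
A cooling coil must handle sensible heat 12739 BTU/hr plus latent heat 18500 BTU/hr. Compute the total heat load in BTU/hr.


Qt = 12739 + 18500 = 31239 BTU/hr

31239 BTU/hr


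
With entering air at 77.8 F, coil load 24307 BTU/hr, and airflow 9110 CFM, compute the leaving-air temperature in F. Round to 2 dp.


dT = 24307/(1.08*9110) = 2.4705
T_leave = 77.8 - 2.4705 = 75.33 F

75.33 F


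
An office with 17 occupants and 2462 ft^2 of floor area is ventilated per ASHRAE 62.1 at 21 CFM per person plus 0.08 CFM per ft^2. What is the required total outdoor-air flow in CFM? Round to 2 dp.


Total = 17*21 + 2462*0.08 = 553.96 CFM

553.96 CFM


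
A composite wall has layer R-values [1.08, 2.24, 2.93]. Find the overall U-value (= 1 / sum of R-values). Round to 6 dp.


R_total = 1.08 + 2.24 + 2.93 = 6.25
U = 1/6.25 = 0.160000

0.160000


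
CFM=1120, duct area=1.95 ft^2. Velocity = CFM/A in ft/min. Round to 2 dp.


V = 1120 / 1.95 = 574.36 ft/min

574.36 ft/min


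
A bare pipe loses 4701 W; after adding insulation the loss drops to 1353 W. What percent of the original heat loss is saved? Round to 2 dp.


Savings = ((4701-1353)/4701)*100 = 71.22 %

71.22 %


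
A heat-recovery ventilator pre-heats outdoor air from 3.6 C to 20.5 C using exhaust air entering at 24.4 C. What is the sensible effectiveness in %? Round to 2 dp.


eff = (20.5-3.6)/(24.4-3.6)*100 = 81.25 %

81.25 %


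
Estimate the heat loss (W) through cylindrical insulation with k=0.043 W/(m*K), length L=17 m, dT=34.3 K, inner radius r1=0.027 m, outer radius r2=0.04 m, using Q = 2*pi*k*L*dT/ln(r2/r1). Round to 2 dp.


Q = 2*pi*0.043*17*34.3/ln(0.04/0.027) = 400.82 W

400.82 W


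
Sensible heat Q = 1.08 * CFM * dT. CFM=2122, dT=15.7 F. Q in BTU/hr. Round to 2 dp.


Q = 1.08 * 2122 * 15.7 = 35980.63 BTU/hr

35980.63 BTU/hr


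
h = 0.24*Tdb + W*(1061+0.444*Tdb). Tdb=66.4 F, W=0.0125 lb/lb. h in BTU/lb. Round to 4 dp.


h = 0.24*66.4 + 0.0125*(1061+0.444*66.4) = 29.5670 BTU/lb

29.5670 BTU/lb


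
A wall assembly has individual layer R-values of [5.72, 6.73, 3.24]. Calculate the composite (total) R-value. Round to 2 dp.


R_total = 5.72 + 6.73 + 3.24 = 15.69

15.69


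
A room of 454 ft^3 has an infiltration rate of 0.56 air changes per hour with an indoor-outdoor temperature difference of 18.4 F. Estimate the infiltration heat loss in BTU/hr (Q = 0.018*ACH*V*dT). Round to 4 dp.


Q = 0.018 * 0.56 * 454 * 18.4 = 84.2043 BTU/hr

84.2043 BTU/hr


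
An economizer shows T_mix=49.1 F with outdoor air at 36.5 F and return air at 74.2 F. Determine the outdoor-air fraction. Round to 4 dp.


frac = (49.1 - 74.2) / (36.5 - 74.2) = 0.6658

0.6658


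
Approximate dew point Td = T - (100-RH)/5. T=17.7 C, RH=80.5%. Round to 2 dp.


Td = 17.7 - (100-80.5)/5 = 13.80 C

13.80 C


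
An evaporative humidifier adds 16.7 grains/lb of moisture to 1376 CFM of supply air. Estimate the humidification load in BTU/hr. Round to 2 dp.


Q = 0.68 * 1376 * 16.7 = 15625.86 BTU/hr

15625.86 BTU/hr


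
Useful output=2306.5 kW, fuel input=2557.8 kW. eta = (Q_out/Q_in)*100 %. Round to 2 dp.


eta = (2306.5/2557.8)*100 = 90.18 %

90.18 %


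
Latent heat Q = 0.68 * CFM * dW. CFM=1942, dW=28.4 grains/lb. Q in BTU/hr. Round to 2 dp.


Q = 0.68 * 1942 * 28.4 = 37503.90 BTU/hr

37503.90 BTU/hr


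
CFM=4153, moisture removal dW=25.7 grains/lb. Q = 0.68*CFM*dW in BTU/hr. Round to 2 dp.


Q = 0.68 * 4153 * 25.7 = 72577.83 BTU/hr

72577.83 BTU/hr


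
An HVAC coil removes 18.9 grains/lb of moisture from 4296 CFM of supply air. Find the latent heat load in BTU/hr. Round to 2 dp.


Q = 0.68 * 4296 * 18.9 = 55212.19 BTU/hr

55212.19 BTU/hr


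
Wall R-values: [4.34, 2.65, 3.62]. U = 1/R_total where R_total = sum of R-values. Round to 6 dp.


R_total = 4.34 + 2.65 + 3.62 = 10.61
U = 1/10.61 = 0.094251

0.094251


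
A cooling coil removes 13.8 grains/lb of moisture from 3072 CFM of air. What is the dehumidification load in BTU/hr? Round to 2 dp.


Q = 0.68 * 3072 * 13.8 = 28827.65 BTU/hr

28827.65 BTU/hr


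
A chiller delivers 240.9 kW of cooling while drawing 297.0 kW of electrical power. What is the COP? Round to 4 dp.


COP = 240.9 / 297.0 = 0.8111

0.8111


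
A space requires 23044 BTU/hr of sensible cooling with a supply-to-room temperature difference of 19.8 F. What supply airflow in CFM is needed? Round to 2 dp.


CFM = 23044 / (1.08 * 19.8) = 1077.63

1077.63 CFM


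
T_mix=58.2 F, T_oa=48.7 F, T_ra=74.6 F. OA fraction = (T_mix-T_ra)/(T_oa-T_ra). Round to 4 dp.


frac = (58.2 - 74.6) / (48.7 - 74.6) = 0.6332

0.6332


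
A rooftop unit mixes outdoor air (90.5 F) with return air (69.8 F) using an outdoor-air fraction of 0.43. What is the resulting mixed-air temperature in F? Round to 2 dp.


T_mix = 0.43*90.5 + 0.57*69.8 = 78.70 F

78.70 F


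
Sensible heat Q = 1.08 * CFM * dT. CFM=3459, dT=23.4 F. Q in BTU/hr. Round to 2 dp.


Q = 1.08 * 3459 * 23.4 = 87415.85 BTU/hr

87415.85 BTU/hr


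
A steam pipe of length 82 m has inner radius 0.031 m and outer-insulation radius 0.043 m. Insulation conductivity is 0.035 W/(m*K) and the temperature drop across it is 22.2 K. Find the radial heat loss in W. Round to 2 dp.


Q = 2*pi*0.035*82*22.2/ln(0.043/0.031) = 1223.44 W

1223.44 W


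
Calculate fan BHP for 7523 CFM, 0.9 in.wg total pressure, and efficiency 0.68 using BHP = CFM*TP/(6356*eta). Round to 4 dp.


BHP = 7523 * 0.9 / (6356 * 0.68) = 1.5665 hp

1.5665 hp


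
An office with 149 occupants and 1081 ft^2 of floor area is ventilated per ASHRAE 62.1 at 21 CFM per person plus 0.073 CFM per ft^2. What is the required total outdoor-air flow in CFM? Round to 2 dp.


Total = 149*21 + 1081*0.073 = 3207.91 CFM

3207.91 CFM


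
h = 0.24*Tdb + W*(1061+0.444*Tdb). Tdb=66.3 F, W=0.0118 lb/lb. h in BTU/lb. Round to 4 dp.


h = 0.24*66.3 + 0.0118*(1061+0.444*66.3) = 28.7792 BTU/lb

28.7792 BTU/lb


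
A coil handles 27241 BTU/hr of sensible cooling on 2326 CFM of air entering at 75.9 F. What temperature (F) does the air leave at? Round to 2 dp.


dT = 27241/(1.08*2326) = 10.8440
T_leave = 75.9 - 10.8440 = 65.06 F

65.06 F


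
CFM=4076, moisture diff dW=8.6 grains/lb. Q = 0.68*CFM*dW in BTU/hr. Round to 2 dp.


Q = 0.68 * 4076 * 8.6 = 23836.45 BTU/hr

23836.45 BTU/hr


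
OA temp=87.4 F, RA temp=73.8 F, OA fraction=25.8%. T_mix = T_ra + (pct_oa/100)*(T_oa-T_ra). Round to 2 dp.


T_mix = 73.8 + (25.8/100)*(87.4-73.8) = 77.31 F

77.31 F


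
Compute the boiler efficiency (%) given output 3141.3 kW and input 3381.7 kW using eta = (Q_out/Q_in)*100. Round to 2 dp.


eta = (3141.3/3381.7)*100 = 92.89 %

92.89 %


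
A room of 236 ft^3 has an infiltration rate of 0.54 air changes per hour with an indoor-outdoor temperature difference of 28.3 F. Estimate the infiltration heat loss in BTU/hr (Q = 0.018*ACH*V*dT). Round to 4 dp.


Q = 0.018 * 0.54 * 236 * 28.3 = 64.9179 BTU/hr

64.9179 BTU/hr


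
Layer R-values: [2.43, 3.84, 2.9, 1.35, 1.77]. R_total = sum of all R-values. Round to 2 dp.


R_total = 2.43 + 3.84 + 2.9 + 1.35 + 1.77 = 12.29

12.29


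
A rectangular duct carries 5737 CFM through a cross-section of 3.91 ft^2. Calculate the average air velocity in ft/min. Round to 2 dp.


V = 5737 / 3.91 = 1467.26 ft/min

1467.26 ft/min


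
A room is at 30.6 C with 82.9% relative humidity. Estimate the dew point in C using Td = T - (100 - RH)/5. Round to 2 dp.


Td = 30.6 - (100-82.9)/5 = 27.18 C

27.18 C


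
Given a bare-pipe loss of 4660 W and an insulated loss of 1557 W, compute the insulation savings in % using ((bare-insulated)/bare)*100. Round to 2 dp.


Savings = ((4660-1557)/4660)*100 = 66.59 %

66.59 %


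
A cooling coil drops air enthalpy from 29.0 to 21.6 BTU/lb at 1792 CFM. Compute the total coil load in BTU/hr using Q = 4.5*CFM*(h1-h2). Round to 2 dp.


Q = 4.5 * 1792 * (29.0 - 21.6) = 59673.60 BTU/hr

59673.60 BTU/hr


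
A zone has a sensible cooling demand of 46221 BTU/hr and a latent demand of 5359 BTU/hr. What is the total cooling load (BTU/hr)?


Qt = 46221 + 5359 = 51580 BTU/hr

51580 BTU/hr


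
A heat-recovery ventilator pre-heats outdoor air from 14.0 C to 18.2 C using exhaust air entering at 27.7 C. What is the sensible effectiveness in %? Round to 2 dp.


eff = (18.2-14.0)/(27.7-14.0)*100 = 30.66 %

30.66 %


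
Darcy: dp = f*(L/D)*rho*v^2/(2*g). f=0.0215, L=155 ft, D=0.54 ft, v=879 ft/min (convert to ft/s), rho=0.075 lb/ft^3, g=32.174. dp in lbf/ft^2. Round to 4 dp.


v_fps = 879/60 = 14.65 ft/s
dp = 0.0215*(155/0.54)*0.075*14.65^2/(2*32.174) = 1.5438 lbf/ft^2

1.5438 lbf/ft^2


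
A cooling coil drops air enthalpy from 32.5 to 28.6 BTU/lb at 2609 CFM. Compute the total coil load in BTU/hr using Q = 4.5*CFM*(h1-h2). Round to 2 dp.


Q = 4.5 * 2609 * (32.5 - 28.6) = 45787.95 BTU/hr

45787.95 BTU/hr


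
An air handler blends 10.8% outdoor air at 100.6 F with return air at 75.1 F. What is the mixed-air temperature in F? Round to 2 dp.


T_mix = 75.1 + (10.8/100)*(100.6-75.1) = 77.85 F

77.85 F


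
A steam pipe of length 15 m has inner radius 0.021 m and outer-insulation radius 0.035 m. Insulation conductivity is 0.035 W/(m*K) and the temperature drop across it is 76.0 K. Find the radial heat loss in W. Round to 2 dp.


Q = 2*pi*0.035*15*76.0/ln(0.035/0.021) = 490.77 W

490.77 W


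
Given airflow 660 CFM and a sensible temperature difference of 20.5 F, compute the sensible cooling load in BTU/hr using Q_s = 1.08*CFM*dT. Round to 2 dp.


Q = 1.08 * 660 * 20.5 = 14612.40 BTU/hr

14612.40 BTU/hr


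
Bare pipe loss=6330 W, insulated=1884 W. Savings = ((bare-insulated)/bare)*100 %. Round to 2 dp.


Savings = ((6330-1884)/6330)*100 = 70.24 %

70.24 %


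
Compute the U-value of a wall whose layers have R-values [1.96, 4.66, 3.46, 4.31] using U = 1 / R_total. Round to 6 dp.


R_total = 1.96 + 4.66 + 3.46 + 4.31 = 14.39
U = 1/14.39 = 0.069493

0.069493


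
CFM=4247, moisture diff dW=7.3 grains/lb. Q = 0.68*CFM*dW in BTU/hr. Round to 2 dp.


Q = 0.68 * 4247 * 7.3 = 21082.11 BTU/hr

21082.11 BTU/hr


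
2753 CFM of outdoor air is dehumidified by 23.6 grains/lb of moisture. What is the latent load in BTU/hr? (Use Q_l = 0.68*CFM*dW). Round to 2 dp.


Q = 0.68 * 2753 * 23.6 = 44180.14 BTU/hr

44180.14 BTU/hr


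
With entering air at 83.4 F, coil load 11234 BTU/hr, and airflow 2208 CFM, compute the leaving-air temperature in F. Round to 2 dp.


dT = 11234/(1.08*2208) = 4.7110
T_leave = 83.4 - 4.7110 = 78.69 F

78.69 F


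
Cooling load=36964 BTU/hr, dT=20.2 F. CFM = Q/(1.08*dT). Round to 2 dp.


CFM = 36964 / (1.08 * 20.2) = 1694.35

1694.35 CFM


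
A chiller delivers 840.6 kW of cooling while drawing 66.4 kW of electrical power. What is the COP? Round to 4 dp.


COP = 840.6 / 66.4 = 12.6596

12.6596


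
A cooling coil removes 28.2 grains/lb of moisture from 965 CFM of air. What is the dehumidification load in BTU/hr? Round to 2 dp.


Q = 0.68 * 965 * 28.2 = 18504.84 BTU/hr

18504.84 BTU/hr


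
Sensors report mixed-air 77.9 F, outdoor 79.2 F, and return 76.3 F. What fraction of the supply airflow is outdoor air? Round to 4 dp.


frac = (77.9 - 76.3) / (79.2 - 76.3) = 0.5517

0.5517


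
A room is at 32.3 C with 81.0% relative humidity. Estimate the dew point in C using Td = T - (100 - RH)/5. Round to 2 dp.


Td = 32.3 - (100-81.0)/5 = 28.50 C

28.50 C


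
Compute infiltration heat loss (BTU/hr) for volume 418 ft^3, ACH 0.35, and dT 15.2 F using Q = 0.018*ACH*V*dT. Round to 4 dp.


Q = 0.018 * 0.35 * 418 * 15.2 = 40.0277 BTU/hr

40.0277 BTU/hr


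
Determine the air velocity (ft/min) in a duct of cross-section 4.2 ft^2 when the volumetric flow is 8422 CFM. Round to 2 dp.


V = 8422 / 4.2 = 2005.24 ft/min

2005.24 ft/min


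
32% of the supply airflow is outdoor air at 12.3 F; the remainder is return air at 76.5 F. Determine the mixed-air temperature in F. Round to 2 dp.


T_mix = 0.32*12.3 + 0.68*76.5 = 55.96 F

55.96 F


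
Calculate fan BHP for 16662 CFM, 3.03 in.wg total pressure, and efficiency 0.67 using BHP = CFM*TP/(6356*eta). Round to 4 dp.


BHP = 16662 * 3.03 / (6356 * 0.67) = 11.8553 hp

11.8553 hp


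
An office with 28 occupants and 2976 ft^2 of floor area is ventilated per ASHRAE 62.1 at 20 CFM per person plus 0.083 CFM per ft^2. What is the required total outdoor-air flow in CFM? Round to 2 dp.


Total = 28*20 + 2976*0.083 = 807.01 CFM

807.01 CFM


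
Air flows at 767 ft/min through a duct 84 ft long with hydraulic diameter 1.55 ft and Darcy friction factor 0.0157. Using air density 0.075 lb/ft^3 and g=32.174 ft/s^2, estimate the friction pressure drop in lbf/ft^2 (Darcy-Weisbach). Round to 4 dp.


v_fps = 767/60 = 12.7833 ft/s
dp = 0.0157*(84/1.55)*0.075*12.7833^2/(2*32.174) = 0.1621 lbf/ft^2

0.1621 lbf/ft^2


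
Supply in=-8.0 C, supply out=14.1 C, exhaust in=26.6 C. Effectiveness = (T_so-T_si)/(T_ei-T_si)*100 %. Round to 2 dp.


eff = (14.1-(-8.0))/(26.6-(-8.0))*100 = 63.87 %

63.87 %


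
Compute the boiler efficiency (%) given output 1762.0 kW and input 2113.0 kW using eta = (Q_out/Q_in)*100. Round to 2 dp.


eta = (1762.0/2113.0)*100 = 83.39 %

83.39 %


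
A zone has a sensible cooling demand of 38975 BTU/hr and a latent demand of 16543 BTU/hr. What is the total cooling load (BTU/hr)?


Qt = 38975 + 16543 = 55518 BTU/hr

55518 BTU/hr


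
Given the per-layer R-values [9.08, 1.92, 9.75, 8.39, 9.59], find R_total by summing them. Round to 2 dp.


R_total = 9.08 + 1.92 + 9.75 + 8.39 + 9.59 = 38.73

38.73


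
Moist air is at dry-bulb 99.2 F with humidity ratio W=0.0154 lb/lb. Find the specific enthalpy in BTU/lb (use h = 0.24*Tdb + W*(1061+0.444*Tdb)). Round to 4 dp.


h = 0.24*99.2 + 0.0154*(1061+0.444*99.2) = 40.8257 BTU/lb

40.8257 BTU/lb


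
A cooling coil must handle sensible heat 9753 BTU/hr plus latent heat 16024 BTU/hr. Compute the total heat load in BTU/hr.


Qt = 9753 + 16024 = 25777 BTU/hr

25777 BTU/hr


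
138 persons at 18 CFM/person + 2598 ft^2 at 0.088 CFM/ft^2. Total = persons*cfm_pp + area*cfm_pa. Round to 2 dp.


Total = 138*18 + 2598*0.088 = 2712.62 CFM

2712.62 CFM


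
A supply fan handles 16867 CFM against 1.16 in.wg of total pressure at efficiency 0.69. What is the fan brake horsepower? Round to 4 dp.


BHP = 16867 * 1.16 / (6356 * 0.69) = 4.4613 hp

4.4613 hp


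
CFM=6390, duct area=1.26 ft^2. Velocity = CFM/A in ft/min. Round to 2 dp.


V = 6390 / 1.26 = 5071.43 ft/min

5071.43 ft/min


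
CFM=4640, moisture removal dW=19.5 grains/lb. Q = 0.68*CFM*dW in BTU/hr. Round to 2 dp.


Q = 0.68 * 4640 * 19.5 = 61526.40 BTU/hr

61526.40 BTU/hr


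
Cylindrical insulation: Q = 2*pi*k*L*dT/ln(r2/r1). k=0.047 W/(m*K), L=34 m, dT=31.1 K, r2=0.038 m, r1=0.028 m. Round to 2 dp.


Q = 2*pi*0.047*34*31.1/ln(0.038/0.028) = 1022.53 W

1022.53 W


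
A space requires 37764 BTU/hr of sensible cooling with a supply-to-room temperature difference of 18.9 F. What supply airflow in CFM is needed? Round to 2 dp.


CFM = 37764 / (1.08 * 18.9) = 1850.09

1850.09 CFM


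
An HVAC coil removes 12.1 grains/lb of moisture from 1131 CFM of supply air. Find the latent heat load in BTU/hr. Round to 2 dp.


Q = 0.68 * 1131 * 12.1 = 9305.87 BTU/hr

9305.87 BTU/hr


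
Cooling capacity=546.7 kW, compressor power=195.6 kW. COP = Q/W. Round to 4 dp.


COP = 546.7 / 195.6 = 2.7950

2.7950


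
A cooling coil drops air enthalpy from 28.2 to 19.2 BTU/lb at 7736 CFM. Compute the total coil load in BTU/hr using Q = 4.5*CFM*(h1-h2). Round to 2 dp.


Q = 4.5 * 7736 * (28.2 - 19.2) = 313308.00 BTU/hr

313308.00 BTU/hr


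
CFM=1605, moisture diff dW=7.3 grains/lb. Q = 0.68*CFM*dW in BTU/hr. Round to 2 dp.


Q = 0.68 * 1605 * 7.3 = 7967.22 BTU/hr

7967.22 BTU/hr


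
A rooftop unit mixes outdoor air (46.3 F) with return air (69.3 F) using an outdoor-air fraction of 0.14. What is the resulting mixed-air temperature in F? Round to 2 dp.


T_mix = 0.14*46.3 + 0.86*69.3 = 66.08 F

66.08 F


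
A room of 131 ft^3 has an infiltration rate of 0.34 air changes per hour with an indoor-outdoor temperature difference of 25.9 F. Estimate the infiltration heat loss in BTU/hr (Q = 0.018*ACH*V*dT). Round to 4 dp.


Q = 0.018 * 0.34 * 131 * 25.9 = 20.7645 BTU/hr

20.7645 BTU/hr


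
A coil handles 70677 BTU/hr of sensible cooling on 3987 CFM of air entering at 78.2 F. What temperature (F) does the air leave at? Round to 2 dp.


dT = 70677/(1.08*3987) = 16.4138
T_leave = 78.2 - 16.4138 = 61.79 F

61.79 F


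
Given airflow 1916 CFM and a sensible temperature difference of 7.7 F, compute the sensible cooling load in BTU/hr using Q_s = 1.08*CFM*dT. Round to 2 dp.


Q = 1.08 * 1916 * 7.7 = 15933.46 BTU/hr

15933.46 BTU/hr


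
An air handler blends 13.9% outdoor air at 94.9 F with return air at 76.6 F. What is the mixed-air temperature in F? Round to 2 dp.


T_mix = 76.6 + (13.9/100)*(94.9-76.6) = 79.14 F

79.14 F


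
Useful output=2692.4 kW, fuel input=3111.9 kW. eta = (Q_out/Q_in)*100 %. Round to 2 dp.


eta = (2692.4/3111.9)*100 = 86.52 %

86.52 %


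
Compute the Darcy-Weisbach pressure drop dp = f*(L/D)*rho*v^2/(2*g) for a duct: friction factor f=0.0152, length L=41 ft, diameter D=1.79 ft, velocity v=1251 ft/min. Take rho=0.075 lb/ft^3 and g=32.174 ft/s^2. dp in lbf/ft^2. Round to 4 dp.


v_fps = 1251/60 = 20.85 ft/s
dp = 0.0152*(41/1.79)*0.075*20.85^2/(2*32.174) = 0.1764 lbf/ft^2

0.1764 lbf/ft^2


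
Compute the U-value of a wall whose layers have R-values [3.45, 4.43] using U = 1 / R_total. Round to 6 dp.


R_total = 3.45 + 4.43 = 7.88
U = 1/7.88 = 0.126904

0.126904


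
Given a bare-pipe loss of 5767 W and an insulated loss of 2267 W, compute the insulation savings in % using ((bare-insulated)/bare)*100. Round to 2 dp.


Savings = ((5767-2267)/5767)*100 = 60.69 %

60.69 %


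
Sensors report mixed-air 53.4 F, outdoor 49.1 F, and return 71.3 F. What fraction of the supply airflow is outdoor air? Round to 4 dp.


frac = (53.4 - 71.3) / (49.1 - 71.3) = 0.8063

0.8063


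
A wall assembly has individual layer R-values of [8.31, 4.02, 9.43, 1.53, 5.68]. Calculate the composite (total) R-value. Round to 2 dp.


R_total = 8.31 + 4.02 + 9.43 + 1.53 + 5.68 = 28.97

28.97


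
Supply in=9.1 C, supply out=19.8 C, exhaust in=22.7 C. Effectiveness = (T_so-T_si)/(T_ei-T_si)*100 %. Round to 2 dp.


eff = (19.8-9.1)/(22.7-9.1)*100 = 78.68 %

78.68 %


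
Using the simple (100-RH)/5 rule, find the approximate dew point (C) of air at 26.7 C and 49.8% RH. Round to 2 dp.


Td = 26.7 - (100-49.8)/5 = 16.66 C

16.66 C


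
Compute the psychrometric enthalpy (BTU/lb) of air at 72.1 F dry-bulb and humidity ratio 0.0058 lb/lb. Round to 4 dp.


h = 0.24*72.1 + 0.0058*(1061+0.444*72.1) = 23.6435 BTU/lb

23.6435 BTU/lb


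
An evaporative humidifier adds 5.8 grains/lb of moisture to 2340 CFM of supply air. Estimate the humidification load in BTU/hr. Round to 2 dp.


Q = 0.68 * 2340 * 5.8 = 9228.96 BTU/hr

9228.96 BTU/hr


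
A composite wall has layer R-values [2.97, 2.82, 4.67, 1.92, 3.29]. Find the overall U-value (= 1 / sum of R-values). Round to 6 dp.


R_total = 2.97 + 2.82 + 4.67 + 1.92 + 3.29 = 15.67
U = 1/15.67 = 0.063816

0.063816


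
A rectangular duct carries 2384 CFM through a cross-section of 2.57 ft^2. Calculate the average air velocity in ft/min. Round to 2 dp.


V = 2384 / 2.57 = 927.63 ft/min

927.63 ft/min


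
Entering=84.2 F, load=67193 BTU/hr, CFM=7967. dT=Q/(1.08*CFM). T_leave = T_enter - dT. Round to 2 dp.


dT = 67193/(1.08*7967) = 7.8092
T_leave = 84.2 - 7.8092 = 76.39 F

76.39 F


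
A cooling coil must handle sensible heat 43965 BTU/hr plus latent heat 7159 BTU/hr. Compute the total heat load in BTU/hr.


Qt = 43965 + 7159 = 51124 BTU/hr

51124 BTU/hr


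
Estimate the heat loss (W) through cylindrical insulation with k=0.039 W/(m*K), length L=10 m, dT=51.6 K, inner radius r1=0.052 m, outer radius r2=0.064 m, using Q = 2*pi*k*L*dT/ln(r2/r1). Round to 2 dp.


Q = 2*pi*0.039*10*51.6/ln(0.064/0.052) = 608.95 W

608.95 W


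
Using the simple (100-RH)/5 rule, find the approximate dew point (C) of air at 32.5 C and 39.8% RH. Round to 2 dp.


Td = 32.5 - (100-39.8)/5 = 20.46 C

20.46 C


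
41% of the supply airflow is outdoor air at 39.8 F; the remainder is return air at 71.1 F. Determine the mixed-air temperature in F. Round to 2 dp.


T_mix = 0.41*39.8 + 0.59*71.1 = 58.27 F

58.27 F


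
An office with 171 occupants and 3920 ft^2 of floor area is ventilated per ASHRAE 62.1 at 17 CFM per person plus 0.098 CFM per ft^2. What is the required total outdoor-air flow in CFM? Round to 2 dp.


Total = 171*17 + 3920*0.098 = 3291.16 CFM

3291.16 CFM


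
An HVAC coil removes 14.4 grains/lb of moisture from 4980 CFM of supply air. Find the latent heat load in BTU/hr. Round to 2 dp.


Q = 0.68 * 4980 * 14.4 = 48764.16 BTU/hr

48764.16 BTU/hr


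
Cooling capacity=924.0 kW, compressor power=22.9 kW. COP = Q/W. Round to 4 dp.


COP = 924.0 / 22.9 = 40.3493

40.3493


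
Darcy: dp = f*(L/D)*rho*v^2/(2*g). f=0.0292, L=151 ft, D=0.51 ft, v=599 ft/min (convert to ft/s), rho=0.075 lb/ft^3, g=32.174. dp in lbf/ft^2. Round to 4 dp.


v_fps = 599/60 = 9.9833 ft/s
dp = 0.0292*(151/0.51)*0.075*9.9833^2/(2*32.174) = 1.0043 lbf/ft^2

1.0043 lbf/ft^2


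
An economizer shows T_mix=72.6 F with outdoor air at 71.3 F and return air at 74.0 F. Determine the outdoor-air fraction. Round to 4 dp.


frac = (72.6 - 74.0) / (71.3 - 74.0) = 0.5185

0.5185


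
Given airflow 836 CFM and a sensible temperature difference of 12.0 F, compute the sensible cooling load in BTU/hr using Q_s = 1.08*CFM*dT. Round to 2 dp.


Q = 1.08 * 836 * 12.0 = 10834.56 BTU/hr

10834.56 BTU/hr


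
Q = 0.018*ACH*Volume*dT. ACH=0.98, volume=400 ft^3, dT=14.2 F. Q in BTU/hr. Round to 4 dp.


Q = 0.018 * 0.98 * 400 * 14.2 = 100.1952 BTU/hr

100.1952 BTU/hr


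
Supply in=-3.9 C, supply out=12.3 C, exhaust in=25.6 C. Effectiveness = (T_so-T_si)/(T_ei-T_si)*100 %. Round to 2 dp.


eff = (12.3-(-3.9))/(25.6-(-3.9))*100 = 54.92 %

54.92 %


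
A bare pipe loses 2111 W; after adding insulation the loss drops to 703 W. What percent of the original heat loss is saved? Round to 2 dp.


Savings = ((2111-703)/2111)*100 = 66.70 %

66.70 %


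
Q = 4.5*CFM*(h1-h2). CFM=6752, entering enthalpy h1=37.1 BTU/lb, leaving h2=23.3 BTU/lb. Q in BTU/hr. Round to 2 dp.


Q = 4.5 * 6752 * (37.1 - 23.3) = 419299.20 BTU/hr

419299.20 BTU/hr


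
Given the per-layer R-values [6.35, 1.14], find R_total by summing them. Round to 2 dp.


R_total = 6.35 + 1.14 = 7.49

7.49


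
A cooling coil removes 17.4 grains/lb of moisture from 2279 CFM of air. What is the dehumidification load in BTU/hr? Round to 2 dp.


Q = 0.68 * 2279 * 17.4 = 26965.13 BTU/hr

26965.13 BTU/hr


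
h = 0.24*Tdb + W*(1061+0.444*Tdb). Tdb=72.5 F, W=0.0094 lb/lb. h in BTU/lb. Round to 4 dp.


h = 0.24*72.5 + 0.0094*(1061+0.444*72.5) = 27.6760 BTU/lb

27.6760 BTU/lb


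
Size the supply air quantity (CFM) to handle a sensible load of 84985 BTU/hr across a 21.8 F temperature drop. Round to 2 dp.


CFM = 84985 / (1.08 * 21.8) = 3609.62

3609.62 CFM


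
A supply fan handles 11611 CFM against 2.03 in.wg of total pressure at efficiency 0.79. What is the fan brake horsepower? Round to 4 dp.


BHP = 11611 * 2.03 / (6356 * 0.79) = 4.6941 hp

4.6941 hp


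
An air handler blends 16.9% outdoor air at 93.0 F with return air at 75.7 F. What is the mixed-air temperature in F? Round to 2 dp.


T_mix = 75.7 + (16.9/100)*(93.0-75.7) = 78.62 F

78.62 F


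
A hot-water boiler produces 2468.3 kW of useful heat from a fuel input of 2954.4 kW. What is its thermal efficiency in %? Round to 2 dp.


eta = (2468.3/2954.4)*100 = 83.55 %

83.55 %


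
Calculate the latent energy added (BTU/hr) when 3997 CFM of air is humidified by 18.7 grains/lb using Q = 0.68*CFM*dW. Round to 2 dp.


Q = 0.68 * 3997 * 18.7 = 50825.85 BTU/hr

50825.85 BTU/hr


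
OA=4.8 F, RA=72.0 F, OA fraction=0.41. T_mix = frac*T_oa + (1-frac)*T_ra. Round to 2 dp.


T_mix = 0.41*4.8 + 0.59*72.0 = 44.45 F

44.45 F


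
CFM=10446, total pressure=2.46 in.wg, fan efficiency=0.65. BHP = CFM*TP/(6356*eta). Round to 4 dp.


BHP = 10446 * 2.46 / (6356 * 0.65) = 6.2200 hp

6.2200 hp


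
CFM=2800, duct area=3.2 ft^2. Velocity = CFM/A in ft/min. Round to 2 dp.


V = 2800 / 3.2 = 875.00 ft/min

875.00 ft/min


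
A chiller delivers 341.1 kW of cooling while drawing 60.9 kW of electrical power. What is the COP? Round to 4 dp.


COP = 341.1 / 60.9 = 5.6010

5.6010


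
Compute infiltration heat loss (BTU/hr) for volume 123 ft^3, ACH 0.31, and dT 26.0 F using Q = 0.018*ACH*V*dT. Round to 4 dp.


Q = 0.018 * 0.31 * 123 * 26.0 = 17.8448 BTU/hr

17.8448 BTU/hr


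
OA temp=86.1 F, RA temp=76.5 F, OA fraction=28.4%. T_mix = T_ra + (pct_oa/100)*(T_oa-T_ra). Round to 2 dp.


T_mix = 76.5 + (28.4/100)*(86.1-76.5) = 79.23 F

79.23 F


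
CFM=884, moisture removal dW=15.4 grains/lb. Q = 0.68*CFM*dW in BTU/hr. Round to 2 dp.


Q = 0.68 * 884 * 15.4 = 9257.25 BTU/hr

9257.25 BTU/hr


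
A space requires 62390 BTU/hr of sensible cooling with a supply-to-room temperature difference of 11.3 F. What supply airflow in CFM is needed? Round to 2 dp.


CFM = 62390 / (1.08 * 11.3) = 5112.26

5112.26 CFM


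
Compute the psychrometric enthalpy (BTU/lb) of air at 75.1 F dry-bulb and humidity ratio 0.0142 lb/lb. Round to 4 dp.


h = 0.24*75.1 + 0.0142*(1061+0.444*75.1) = 33.5637 BTU/lb

33.5637 BTU/lb


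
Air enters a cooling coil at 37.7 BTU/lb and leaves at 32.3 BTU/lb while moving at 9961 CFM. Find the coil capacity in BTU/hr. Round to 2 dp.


Q = 4.5 * 9961 * (37.7 - 32.3) = 242052.30 BTU/hr

242052.30 BTU/hr


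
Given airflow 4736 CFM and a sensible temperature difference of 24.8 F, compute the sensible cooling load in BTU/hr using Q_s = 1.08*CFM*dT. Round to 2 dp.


Q = 1.08 * 4736 * 24.8 = 126849.02 BTU/hr

126849.02 BTU/hr


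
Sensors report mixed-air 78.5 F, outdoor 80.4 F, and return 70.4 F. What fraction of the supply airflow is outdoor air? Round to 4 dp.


frac = (78.5 - 70.4) / (80.4 - 70.4) = 0.8100

0.8100


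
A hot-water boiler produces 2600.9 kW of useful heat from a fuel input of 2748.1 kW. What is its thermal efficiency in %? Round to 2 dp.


eta = (2600.9/2748.1)*100 = 94.64 %

94.64 %


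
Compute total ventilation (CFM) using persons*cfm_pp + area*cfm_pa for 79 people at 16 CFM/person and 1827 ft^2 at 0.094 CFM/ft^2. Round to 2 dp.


Total = 79*16 + 1827*0.094 = 1435.74 CFM

1435.74 CFM


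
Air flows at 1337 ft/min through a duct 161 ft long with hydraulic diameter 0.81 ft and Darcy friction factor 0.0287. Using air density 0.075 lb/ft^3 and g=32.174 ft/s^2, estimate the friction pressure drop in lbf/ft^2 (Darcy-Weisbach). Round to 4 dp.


v_fps = 1337/60 = 22.2833 ft/s
dp = 0.0287*(161/0.81)*0.075*22.2833^2/(2*32.174) = 3.3015 lbf/ft^2

3.3015 lbf/ft^2


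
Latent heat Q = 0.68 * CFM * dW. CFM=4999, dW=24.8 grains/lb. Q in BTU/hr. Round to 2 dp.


Q = 0.68 * 4999 * 24.8 = 84303.14 BTU/hr

84303.14 BTU/hr


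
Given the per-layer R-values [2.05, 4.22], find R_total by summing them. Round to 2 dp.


R_total = 2.05 + 4.22 = 6.27

6.27


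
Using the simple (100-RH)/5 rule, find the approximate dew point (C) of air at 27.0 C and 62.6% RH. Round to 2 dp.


Td = 27.0 - (100-62.6)/5 = 19.52 C

19.52 C


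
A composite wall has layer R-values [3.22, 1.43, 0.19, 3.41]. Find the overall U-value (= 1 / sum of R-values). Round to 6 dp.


R_total = 3.22 + 1.43 + 0.19 + 3.41 = 8.25
U = 1/8.25 = 0.121212

0.121212


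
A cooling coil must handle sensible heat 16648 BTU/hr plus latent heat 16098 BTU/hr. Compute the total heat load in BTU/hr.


Qt = 16648 + 16098 = 32746 BTU/hr

32746 BTU/hr


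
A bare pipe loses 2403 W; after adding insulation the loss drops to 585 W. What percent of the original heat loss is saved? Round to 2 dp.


Savings = ((2403-585)/2403)*100 = 75.66 %

75.66 %


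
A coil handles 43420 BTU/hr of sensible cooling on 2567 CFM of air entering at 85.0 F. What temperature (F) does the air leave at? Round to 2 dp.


dT = 43420/(1.08*2567) = 15.6617
T_leave = 85.0 - 15.6617 = 69.34 F

69.34 F


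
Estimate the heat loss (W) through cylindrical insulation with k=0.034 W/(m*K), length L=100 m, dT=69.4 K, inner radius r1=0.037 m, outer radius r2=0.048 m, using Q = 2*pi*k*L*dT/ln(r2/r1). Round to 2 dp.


Q = 2*pi*0.034*100*69.4/ln(0.048/0.037) = 5696.03 W

5696.03 W


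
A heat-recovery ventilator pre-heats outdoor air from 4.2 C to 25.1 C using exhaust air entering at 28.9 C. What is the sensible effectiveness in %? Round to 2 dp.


eff = (25.1-4.2)/(28.9-4.2)*100 = 84.62 %

84.62 %


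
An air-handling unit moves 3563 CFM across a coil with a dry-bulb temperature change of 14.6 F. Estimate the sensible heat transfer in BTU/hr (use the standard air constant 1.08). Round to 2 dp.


Q = 1.08 * 3563 * 14.6 = 56181.38 BTU/hr

56181.38 BTU/hr


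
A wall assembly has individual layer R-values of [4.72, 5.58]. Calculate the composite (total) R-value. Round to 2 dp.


R_total = 4.72 + 5.58 = 10.30

10.30


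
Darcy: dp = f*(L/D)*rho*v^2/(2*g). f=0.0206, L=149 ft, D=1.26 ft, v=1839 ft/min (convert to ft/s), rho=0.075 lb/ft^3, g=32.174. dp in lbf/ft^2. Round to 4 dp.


v_fps = 1839/60 = 30.65 ft/s
dp = 0.0206*(149/1.26)*0.075*30.65^2/(2*32.174) = 2.6673 lbf/ft^2

2.6673 lbf/ft^2


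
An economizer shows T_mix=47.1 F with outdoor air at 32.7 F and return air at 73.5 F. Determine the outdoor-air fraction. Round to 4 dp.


frac = (47.1 - 73.5) / (32.7 - 73.5) = 0.6471

0.6471


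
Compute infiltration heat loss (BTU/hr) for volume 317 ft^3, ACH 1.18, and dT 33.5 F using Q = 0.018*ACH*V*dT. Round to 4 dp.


Q = 0.018 * 1.18 * 317 * 33.5 = 225.5582 BTU/hr

225.5582 BTU/hr


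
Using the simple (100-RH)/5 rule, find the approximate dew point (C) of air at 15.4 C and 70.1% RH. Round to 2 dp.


Td = 15.4 - (100-70.1)/5 = 9.42 C

9.42 C


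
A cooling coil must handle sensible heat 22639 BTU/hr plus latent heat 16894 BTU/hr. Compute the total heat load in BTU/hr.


Qt = 22639 + 16894 = 39533 BTU/hr

39533 BTU/hr


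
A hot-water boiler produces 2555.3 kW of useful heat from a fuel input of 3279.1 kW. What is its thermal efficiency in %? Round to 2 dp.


eta = (2555.3/3279.1)*100 = 77.93 %

77.93 %


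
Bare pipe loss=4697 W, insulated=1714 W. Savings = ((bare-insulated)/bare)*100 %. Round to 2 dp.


Savings = ((4697-1714)/4697)*100 = 63.51 %

63.51 %


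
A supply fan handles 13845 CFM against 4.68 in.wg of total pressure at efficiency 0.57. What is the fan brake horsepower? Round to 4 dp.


BHP = 13845 * 4.68 / (6356 * 0.57) = 17.8846 hp

17.8846 hp


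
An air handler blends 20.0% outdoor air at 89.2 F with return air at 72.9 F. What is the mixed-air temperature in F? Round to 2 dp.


T_mix = 72.9 + (20.0/100)*(89.2-72.9) = 76.16 F

76.16 F


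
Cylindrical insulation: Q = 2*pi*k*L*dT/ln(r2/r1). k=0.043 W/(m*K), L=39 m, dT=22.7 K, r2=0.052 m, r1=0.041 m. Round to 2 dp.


Q = 2*pi*0.043*39*22.7/ln(0.052/0.041) = 1006.38 W

1006.38 W


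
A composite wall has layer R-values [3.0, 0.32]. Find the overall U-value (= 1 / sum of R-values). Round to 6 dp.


R_total = 3.0 + 0.32 = 3.32
U = 1/3.32 = 0.301205

0.301205


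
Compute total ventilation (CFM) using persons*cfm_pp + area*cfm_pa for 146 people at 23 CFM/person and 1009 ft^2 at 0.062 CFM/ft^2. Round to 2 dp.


Total = 146*23 + 1009*0.062 = 3420.56 CFM

3420.56 CFM


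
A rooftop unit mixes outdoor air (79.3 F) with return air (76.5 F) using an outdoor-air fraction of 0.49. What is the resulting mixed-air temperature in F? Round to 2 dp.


T_mix = 0.49*79.3 + 0.51*76.5 = 77.87 F

77.87 F


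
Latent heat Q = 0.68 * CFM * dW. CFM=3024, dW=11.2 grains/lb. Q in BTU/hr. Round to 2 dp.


Q = 0.68 * 3024 * 11.2 = 23030.78 BTU/hr

23030.78 BTU/hr


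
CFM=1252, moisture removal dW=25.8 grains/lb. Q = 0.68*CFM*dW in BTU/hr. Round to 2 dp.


Q = 0.68 * 1252 * 25.8 = 21965.09 BTU/hr

21965.09 BTU/hr


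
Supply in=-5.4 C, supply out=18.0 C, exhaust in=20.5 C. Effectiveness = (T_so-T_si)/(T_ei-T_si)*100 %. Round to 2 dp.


eff = (18.0-(-5.4))/(20.5-(-5.4))*100 = 90.35 %

90.35 %


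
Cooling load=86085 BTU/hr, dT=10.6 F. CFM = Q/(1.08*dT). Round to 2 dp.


CFM = 86085 / (1.08 * 10.6) = 7519.65

7519.65 CFM


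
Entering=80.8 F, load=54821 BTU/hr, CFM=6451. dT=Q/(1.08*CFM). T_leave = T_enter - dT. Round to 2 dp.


dT = 54821/(1.08*6451) = 7.8686
T_leave = 80.8 - 7.8686 = 72.93 F

72.93 F


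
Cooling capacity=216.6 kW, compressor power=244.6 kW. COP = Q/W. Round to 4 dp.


COP = 216.6 / 244.6 = 0.8855

0.8855


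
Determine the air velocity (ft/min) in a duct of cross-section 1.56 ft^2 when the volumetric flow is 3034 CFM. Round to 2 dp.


V = 3034 / 1.56 = 1944.87 ft/min

1944.87 ft/min


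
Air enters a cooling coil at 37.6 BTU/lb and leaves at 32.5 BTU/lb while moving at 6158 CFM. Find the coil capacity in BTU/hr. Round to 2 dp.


Q = 4.5 * 6158 * (37.6 - 32.5) = 141326.10 BTU/hr

141326.10 BTU/hr


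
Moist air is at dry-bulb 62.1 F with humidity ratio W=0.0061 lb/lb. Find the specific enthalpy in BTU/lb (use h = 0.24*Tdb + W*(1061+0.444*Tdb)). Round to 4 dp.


h = 0.24*62.1 + 0.0061*(1061+0.444*62.1) = 21.5443 BTU/lb

21.5443 BTU/lb


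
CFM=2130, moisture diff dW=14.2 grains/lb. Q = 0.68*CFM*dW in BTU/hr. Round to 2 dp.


Q = 0.68 * 2130 * 14.2 = 20567.28 BTU/hr

20567.28 BTU/hr


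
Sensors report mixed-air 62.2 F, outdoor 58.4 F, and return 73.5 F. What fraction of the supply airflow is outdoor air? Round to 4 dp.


frac = (62.2 - 73.5) / (58.4 - 73.5) = 0.7483

0.7483


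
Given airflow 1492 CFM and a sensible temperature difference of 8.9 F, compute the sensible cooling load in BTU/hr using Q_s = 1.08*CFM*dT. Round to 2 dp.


Q = 1.08 * 1492 * 8.9 = 14341.10 BTU/hr

14341.10 BTU/hr


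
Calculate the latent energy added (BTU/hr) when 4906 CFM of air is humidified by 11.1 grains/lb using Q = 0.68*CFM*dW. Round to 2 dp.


Q = 0.68 * 4906 * 11.1 = 37030.49 BTU/hr

37030.49 BTU/hr


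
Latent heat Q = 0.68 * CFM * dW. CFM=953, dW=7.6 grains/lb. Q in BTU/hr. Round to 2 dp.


Q = 0.68 * 953 * 7.6 = 4925.10 BTU/hr

4925.10 BTU/hr


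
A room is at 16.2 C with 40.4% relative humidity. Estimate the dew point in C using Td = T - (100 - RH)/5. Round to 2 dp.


Td = 16.2 - (100-40.4)/5 = 4.28 C

4.28 C


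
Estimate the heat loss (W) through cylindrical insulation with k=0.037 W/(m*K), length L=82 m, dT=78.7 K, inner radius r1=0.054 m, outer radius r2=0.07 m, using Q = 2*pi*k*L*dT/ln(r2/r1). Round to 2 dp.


Q = 2*pi*0.037*82*78.7/ln(0.07/0.054) = 5781.15 W

5781.15 W


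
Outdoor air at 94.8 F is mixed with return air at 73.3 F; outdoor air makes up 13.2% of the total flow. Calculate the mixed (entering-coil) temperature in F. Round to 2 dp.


T_mix = 73.3 + (13.2/100)*(94.8-73.3) = 76.14 F

76.14 F


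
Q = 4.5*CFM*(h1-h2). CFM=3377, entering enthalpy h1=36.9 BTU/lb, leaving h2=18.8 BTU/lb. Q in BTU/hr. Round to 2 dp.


Q = 4.5 * 3377 * (36.9 - 18.8) = 275056.65 BTU/hr

275056.65 BTU/hr


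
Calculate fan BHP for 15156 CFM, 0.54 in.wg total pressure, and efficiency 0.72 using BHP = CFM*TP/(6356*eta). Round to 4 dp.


BHP = 15156 * 0.54 / (6356 * 0.72) = 1.7884 hp

1.7884 hp


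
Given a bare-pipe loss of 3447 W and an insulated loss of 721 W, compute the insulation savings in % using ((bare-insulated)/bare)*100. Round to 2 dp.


Savings = ((3447-721)/3447)*100 = 79.08 %

79.08 %


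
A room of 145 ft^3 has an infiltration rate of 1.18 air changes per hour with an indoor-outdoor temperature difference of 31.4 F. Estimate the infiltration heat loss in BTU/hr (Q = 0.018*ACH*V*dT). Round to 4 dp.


Q = 0.018 * 1.18 * 145 * 31.4 = 96.7057 BTU/hr

96.7057 BTU/hr


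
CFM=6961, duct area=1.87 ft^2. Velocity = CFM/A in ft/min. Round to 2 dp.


V = 6961 / 1.87 = 3722.46 ft/min

3722.46 ft/min


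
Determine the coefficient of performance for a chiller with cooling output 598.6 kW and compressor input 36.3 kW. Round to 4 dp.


COP = 598.6 / 36.3 = 16.4904

16.4904


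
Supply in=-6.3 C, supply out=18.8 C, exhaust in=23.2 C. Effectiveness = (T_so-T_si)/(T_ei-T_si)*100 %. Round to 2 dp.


eff = (18.8-(-6.3))/(23.2-(-6.3))*100 = 85.08 %

85.08 %


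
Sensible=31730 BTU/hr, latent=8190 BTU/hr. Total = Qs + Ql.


Qt = 31730 + 8190 = 39920 BTU/hr

39920 BTU/hr


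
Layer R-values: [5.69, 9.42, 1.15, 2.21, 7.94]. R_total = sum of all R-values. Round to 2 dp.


R_total = 5.69 + 9.42 + 1.15 + 2.21 + 7.94 = 26.41

26.41


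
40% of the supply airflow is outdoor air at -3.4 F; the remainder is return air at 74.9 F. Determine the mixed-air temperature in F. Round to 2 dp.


T_mix = 0.4*(-3.4) + 0.6*74.9 = 43.58 F

43.58 F


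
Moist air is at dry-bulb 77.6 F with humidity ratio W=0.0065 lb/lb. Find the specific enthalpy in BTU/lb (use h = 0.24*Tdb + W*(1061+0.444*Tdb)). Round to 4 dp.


h = 0.24*77.6 + 0.0065*(1061+0.444*77.6) = 25.7445 BTU/lb

25.7445 BTU/lb


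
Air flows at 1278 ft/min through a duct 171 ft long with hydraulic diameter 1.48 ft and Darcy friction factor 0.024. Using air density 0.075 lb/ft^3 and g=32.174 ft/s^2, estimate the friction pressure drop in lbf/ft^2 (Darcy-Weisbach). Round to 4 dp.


v_fps = 1278/60 = 21.3 ft/s
dp = 0.024*(171/1.48)*0.075*21.3^2/(2*32.174) = 1.4663 lbf/ft^2

1.4663 lbf/ft^2


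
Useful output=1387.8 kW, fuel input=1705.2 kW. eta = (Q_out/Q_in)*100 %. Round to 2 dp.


eta = (1387.8/1705.2)*100 = 81.39 %

81.39 %
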